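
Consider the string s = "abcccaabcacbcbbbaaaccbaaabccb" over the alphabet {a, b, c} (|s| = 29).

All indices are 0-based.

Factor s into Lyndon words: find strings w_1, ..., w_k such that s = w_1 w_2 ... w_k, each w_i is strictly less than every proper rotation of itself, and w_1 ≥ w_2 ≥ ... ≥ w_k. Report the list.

["abccc", "aabcacbcbbb", "aaaccb", "aaabccb"]

emit factor 1: 'abccc' (i=0, period=5)
emit factor 2: 'aabcacbcbbb' (i=5, period=11)
emit factor 3: 'aaaccb' (i=16, period=6)
emit factor 4: 'aaabccb' (i=22, period=7)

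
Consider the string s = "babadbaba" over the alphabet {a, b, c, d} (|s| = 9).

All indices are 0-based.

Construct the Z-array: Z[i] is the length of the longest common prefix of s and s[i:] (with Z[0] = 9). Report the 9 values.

[9, 0, 2, 0, 0, 4, 0, 2, 0]

Z[0]=9
i=1: i≥r, start 0; Z[1]=0
i=2: i≥r, start 0; Z[2]=2 extend→box=[2,4)
i=3: min(r-i=1, Z[1]=0)=0; Z[3]=0
i=4: i≥r, start 0; Z[4]=0
i=5: i≥r, start 0; Z[5]=4 extend→box=[5,9)
i=6: min(r-i=3, Z[1]=0)=0; Z[6]=0
i=7: min(r-i=2, Z[2]=2)=2; Z[7]=2
i=8: min(r-i=1, Z[3]=0)=0; Z[8]=0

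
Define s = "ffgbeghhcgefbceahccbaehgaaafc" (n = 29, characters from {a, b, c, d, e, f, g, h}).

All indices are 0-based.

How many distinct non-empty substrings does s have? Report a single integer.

rank→(start, suffix):
  0 → (24, 'aaafc')
  1 → (25, 'aafc')
  2 → (20, 'aehgaaafc')
  3 → (26, 'afc')
  4 → (15, 'ahccbaehgaaafc')
  5 → (19, 'baehgaaafc')
  6 → (12, 'bceahccbaehgaaafc')
  7 → (3, 'beghhcgefbceahccbaehgaaafc')
  8 → (28, 'c')
  9 → (18, 'cbaehgaaafc')
  10 → (17, 'ccbaehgaaafc')
  11 → (13, 'ceahccbaehgaaafc')
  12 → (8, 'cgefbceahccbaehgaaafc')
  13 → (14, 'eahccbaehgaaafc')
  14 → (10, 'efbceahccbaehgaaafc')
  15 → (4, 'eghhcgefbceahccbaehgaaafc')
  16 → (21, 'ehgaaafc')
  17 → (11, 'fbceahccbaehgaaafc')
  18 → (27, 'fc')
  19 → (0, 'ffgbeghhcgefbceahccbaehgaaafc')
  20 → (1, 'fgbeghhcgefbceahccbaehgaaafc')
  21 → (23, 'gaaafc')
  22 → (2, 'gbeghhcgefbceahccbaehgaaafc')
  23 → (9, 'gefbceahccbaehgaaafc')
  24 → (5, 'ghhcgefbceahccbaehgaaafc')
  25 → (16, 'hccbaehgaaafc')
  26 → (7, 'hcgefbceahccbaehgaaafc')
  27 → (22, 'hgaaafc')
  28 → (6, 'hhcgefbceahccbaehgaaafc')

SA = [24, 25, 20, 26, 15, 19, 12, 3, 28, 18, 17, 13, 8, 14, 10, 4, 21, 11, 27, 0, 1, 23, 2, 9, 5, 16, 7, 22, 6]
[i] adj suffixes → lcp
  [1] 24/25 → 2 ('aa')
  [2] 25/20 → 1 ('a')
  [3] 20/26 → 1 ('a')
  [4] 26/15 → 1 ('a')
  [5] 15/19 → 0 ('')
  [6] 19/12 → 1 ('b')
  [7] 12/3 → 1 ('b')
  [8] 3/28 → 0 ('')
  [9] 28/18 → 1 ('c')
  [10] 18/17 → 1 ('c')
  [11] 17/13 → 1 ('c')
  [12] 13/8 → 1 ('c')
  [13] 8/14 → 0 ('')
  [14] 14/10 → 1 ('e')
  [15] 10/4 → 1 ('e')
  [16] 4/21 → 1 ('e')
  [17] 21/11 → 0 ('')
  [18] 11/27 → 1 ('f')
  [19] 27/0 → 1 ('f')
  [20] 0/1 → 1 ('f')
  [21] 1/23 → 0 ('')
  [22] 23/2 → 1 ('g')
  [23] 2/9 → 1 ('g')
  [24] 9/5 → 1 ('g')
  [25] 5/16 → 0 ('')
  [26] 16/7 → 2 ('hc')
  [27] 7/22 → 1 ('h')
  [28] 22/6 → 1 ('h')

n(n+1)/2 = 29·30/2 = 435
Σ LCP = 0 + 2 + 1 + 1 + 1 + 0 + 1 + 1 + 0 + 1 + 1 + 1 + 1 + 0 + 1 + 1 + 1 + 0 + 1 + 1 + 1 + 0 + 1 + 1 + 1 + 0 + 2 + 1 + 1 = 24
distinct = 435 − 24 = 411

411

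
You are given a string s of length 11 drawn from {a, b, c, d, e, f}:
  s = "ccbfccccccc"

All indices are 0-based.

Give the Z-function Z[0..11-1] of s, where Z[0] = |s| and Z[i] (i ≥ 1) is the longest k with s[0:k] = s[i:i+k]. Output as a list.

[11, 1, 0, 0, 2, 2, 2, 2, 2, 2, 1]

Z[0]=11
i=1: i≥r, start 0; Z[1]=1 extend→box=[1,2)
i=2: i≥r, start 0; Z[2]=0
i=3: i≥r, start 0; Z[3]=0
i=4: i≥r, start 0; Z[4]=2 extend→box=[4,6)
i=5: min(r-i=1, Z[1]=1)=1; Z[5]=2 extend→box=[5,7)
i=6: min(r-i=1, Z[1]=1)=1; Z[6]=2 extend→box=[6,8)
i=7: min(r-i=1, Z[1]=1)=1; Z[7]=2 extend→box=[7,9)
i=8: min(r-i=1, Z[1]=1)=1; Z[8]=2 extend→box=[8,10)
i=9: min(r-i=1, Z[1]=1)=1; Z[9]=2 extend→box=[9,11)
i=10: min(r-i=1, Z[1]=1)=1; Z[10]=1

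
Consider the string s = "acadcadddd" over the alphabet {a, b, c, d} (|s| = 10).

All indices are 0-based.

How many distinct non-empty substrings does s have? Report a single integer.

42

rank | idx | suffix
   0 |   0 | acadcadddd
   1 |   2 | adcadddd
   2 |   5 | adddd
   3 |   1 | cadcadddd
   4 |   4 | cadddd
   5 |   9 | d
   6 |   3 | dcadddd
   7 |   8 | dd
   8 |   7 | ddd
   9 |   6 | dddd

SA = [0, 2, 5, 1, 4, 9, 3, 8, 7, 6]
i: (SA[i-1],SA[i]) lcp shared
  1: (0,2) 1 'a'
  2: (2,5) 2 'ad'
  3: (5,1) 0 ''
  4: (1,4) 3 'cad'
  5: (4,9) 0 ''
  6: (9,3) 1 'd'
  7: (3,8) 1 'd'
  8: (8,7) 2 'dd'
  9: (7,6) 3 'ddd'

n(n+1)/2 = 10·11/2 = 55
Σ LCP = 0 + 1 + 2 + 0 + 3 + 0 + 1 + 1 + 2 + 3 = 13
distinct = 55 − 13 = 42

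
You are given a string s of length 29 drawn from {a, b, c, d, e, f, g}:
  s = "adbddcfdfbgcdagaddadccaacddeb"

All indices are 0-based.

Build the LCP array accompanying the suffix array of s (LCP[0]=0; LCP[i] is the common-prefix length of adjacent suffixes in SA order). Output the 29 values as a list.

[0, 1, 1, 2, 2, 1, 0, 1, 1, 0, 1, 1, 2, 1, 0, 2, 1, 1, 2, 1, 2, 2, 1, 1, 0, 0, 1, 0, 1]

rank→(start, suffix):
  0 → (22, 'aacddeb')
  1 → (23, 'acddeb')
  2 → (0, 'adbddcfdfbgcdagaddadccaacddeb')
  3 → (18, 'adccaacddeb')
  4 → (15, 'addadccaacddeb')
  5 → (13, 'agaddadccaacddeb')
  6 → (28, 'b')
  7 → (2, 'bddcfdfbgcdagaddadccaacddeb')
  8 → (9, 'bgcdagaddadccaacddeb')
  9 → (21, 'caacddeb')
  10 → (20, 'ccaacddeb')
  11 → (11, 'cdagaddadccaacddeb')
  12 → (24, 'cddeb')
  13 → (5, 'cfdfbgcdagaddadccaacddeb')
  14 → (17, 'dadccaacddeb')
  15 → (12, 'dagaddadccaacddeb')
  16 → (1, 'dbddcfdfbgcdagaddadccaacddeb')
  17 → (19, 'dccaacddeb')
  18 → (4, 'dcfdfbgcdagaddadccaacddeb')
  19 → (16, 'ddadccaacddeb')
  20 → (3, 'ddcfdfbgcdagaddadccaacddeb')
  21 → (25, 'ddeb')
  22 → (26, 'deb')
  23 → (7, 'dfbgcdagaddadccaacddeb')
  24 → (27, 'eb')
  25 → (8, 'fbgcdagaddadccaacddeb')
  26 → (6, 'fdfbgcdagaddadccaacddeb')
  27 → (14, 'gaddadccaacddeb')
  28 → (10, 'gcdagaddadccaacddeb')

SA = [22, 23, 0, 18, 15, 13, 28, 2, 9, 21, 20, 11, 24, 5, 17, 12, 1, 19, 4, 16, 3, 25, 26, 7, 27, 8, 6, 14, 10]
[i] adj suffixes → lcp
  [1] 22/23 → 1 ('a')
  [2] 23/0 → 1 ('a')
  [3] 0/18 → 2 ('ad')
  [4] 18/15 → 2 ('ad')
  [5] 15/13 → 1 ('a')
  [6] 13/28 → 0 ('')
  [7] 28/2 → 1 ('b')
  [8] 2/9 → 1 ('b')
  [9] 9/21 → 0 ('')
  [10] 21/20 → 1 ('c')
  [11] 20/11 → 1 ('c')
  [12] 11/24 → 2 ('cd')
  [13] 24/5 → 1 ('c')
  [14] 5/17 → 0 ('')
  [15] 17/12 → 2 ('da')
  [16] 12/1 → 1 ('d')
  [17] 1/19 → 1 ('d')
  [18] 19/4 → 2 ('dc')
  [19] 4/16 → 1 ('d')
  [20] 16/3 → 2 ('dd')
  [21] 3/25 → 2 ('dd')
  [22] 25/26 → 1 ('d')
  [23] 26/7 → 1 ('d')
  [24] 7/27 → 0 ('')
  [25] 27/8 → 0 ('')
  [26] 8/6 → 1 ('f')
  [27] 6/14 → 0 ('')
  [28] 14/10 → 1 ('g')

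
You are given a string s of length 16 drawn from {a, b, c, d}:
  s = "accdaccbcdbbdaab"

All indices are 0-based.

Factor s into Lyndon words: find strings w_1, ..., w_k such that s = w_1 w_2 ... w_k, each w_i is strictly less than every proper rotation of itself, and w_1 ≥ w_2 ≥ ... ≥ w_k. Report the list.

["accd", "accbcdbbd", "aab"]

emit factor 1: 'accd' (i=0, period=4)
emit factor 2: 'accbcdbbd' (i=4, period=9)
emit factor 3: 'aab' (i=13, period=3)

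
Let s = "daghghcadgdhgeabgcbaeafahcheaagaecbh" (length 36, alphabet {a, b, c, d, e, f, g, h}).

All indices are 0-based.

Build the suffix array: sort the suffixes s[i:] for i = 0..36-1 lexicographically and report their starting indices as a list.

[28, 14, 7, 19, 31, 21, 29, 1, 23, 18, 15, 34, 6, 17, 33, 25, 0, 8, 10, 27, 13, 20, 32, 22, 30, 16, 9, 12, 4, 2, 35, 5, 24, 26, 11, 3]

rank→(start, suffix):
  0 → (28, 'aagaecbh')
  1 → (14, 'abgcbaeafahcheaagaecbh')
  2 → (7, 'adgdhgeabgcbaeafahcheaagaecbh')
  3 → (19, 'aeafahcheaagaecbh')
  4 → (31, 'aecbh')
  5 → (21, 'afahcheaagaecbh')
  6 → (29, 'agaecbh')
  7 → (1, 'aghghcadgdhgeabgcbaeafahcheaagaecbh')
  8 → (23, 'ahcheaagaecbh')
  9 → (18, 'baeafahcheaagaecbh')
  10 → (15, 'bgcbaeafahcheaagaecbh')
  11 → (34, 'bh')
  12 → (6, 'cadgdhgeabgcbaeafahcheaagaecbh')
  13 → (17, 'cbaeafahcheaagaecbh')
  14 → (33, 'cbh')
  15 → (25, 'cheaagaecbh')
  16 → (0, 'daghghcadgdhgeabgcbaeafahcheaagaecbh')
  17 → (8, 'dgdhgeabgcbaeafahcheaagaecbh')
  18 → (10, 'dhgeabgcbaeafahcheaagaecbh')
  19 → (27, 'eaagaecbh')
  20 → (13, 'eabgcbaeafahcheaagaecbh')
  21 → (20, 'eafahcheaagaecbh')
  22 → (32, 'ecbh')
  23 → (22, 'fahcheaagaecbh')
  24 → (30, 'gaecbh')
  25 → (16, 'gcbaeafahcheaagaecbh')
  26 → (9, 'gdhgeabgcbaeafahcheaagaecbh')
  27 → (12, 'geabgcbaeafahcheaagaecbh')
  28 → (4, 'ghcadgdhgeabgcbaeafahcheaagaecbh')
  29 → (2, 'ghghcadgdhgeabgcbaeafahcheaagaecbh')
  30 → (35, 'h')
  31 → (5, 'hcadgdhgeabgcbaeafahcheaagaecbh')
  32 → (24, 'hcheaagaecbh')
  33 → (26, 'heaagaecbh')
  34 → (11, 'hgeabgcbaeafahcheaagaecbh')
  35 → (3, 'hghcadgdhgeabgcbaeafahcheaagaecbh')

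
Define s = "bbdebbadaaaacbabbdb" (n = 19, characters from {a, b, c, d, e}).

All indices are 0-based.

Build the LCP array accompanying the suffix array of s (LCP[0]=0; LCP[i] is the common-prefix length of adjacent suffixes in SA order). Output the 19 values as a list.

sorted suffixes:
  #0 SA[0]=8  'aaaacbabbdb'
  #1 SA[1]=9  'aaacbabbdb'
  #2 SA[2]=10  'aacbabbdb'
  #3 SA[3]=14  'abbdb'
  #4 SA[4]=11  'acbabbdb'
  #5 SA[5]=6  'adaaaacbabbdb'
  #6 SA[6]=18  'b'
  #7 SA[7]=13  'babbdb'
  #8 SA[8]=5  'badaaaacbabbdb'
  #9 SA[9]=4  'bbadaaaacbabbdb'
  #10 SA[10]=15  'bbdb'
  #11 SA[11]=0  'bbdebbadaaaacbabbdb'
  #12 SA[12]=16  'bdb'
  #13 SA[13]=1  'bdebbadaaaacbabbdb'
  #14 SA[14]=12  'cbabbdb'
  #15 SA[15]=7  'daaaacbabbdb'
  #16 SA[16]=17  'db'
  #17 SA[17]=2  'debbadaaaacbabbdb'
  #18 SA[18]=3  'ebbadaaaacbabbdb'

SA = [8, 9, 10, 14, 11, 6, 18, 13, 5, 4, 15, 0, 16, 1, 12, 7, 17, 2, 3]
[i] adj suffixes → lcp
  [1] 8/9 → 3 ('aaa')
  [2] 9/10 → 2 ('aa')
  [3] 10/14 → 1 ('a')
  [4] 14/11 → 1 ('a')
  [5] 11/6 → 1 ('a')
  [6] 6/18 → 0 ('')
  [7] 18/13 → 1 ('b')
  [8] 13/5 → 2 ('ba')
  [9] 5/4 → 1 ('b')
  [10] 4/15 → 2 ('bb')
  [11] 15/0 → 3 ('bbd')
  [12] 0/16 → 1 ('b')
  [13] 16/1 → 2 ('bd')
  [14] 1/12 → 0 ('')
  [15] 12/7 → 0 ('')
  [16] 7/17 → 1 ('d')
  [17] 17/2 → 1 ('d')
  [18] 2/3 → 0 ('')

[0, 3, 2, 1, 1, 1, 0, 1, 2, 1, 2, 3, 1, 2, 0, 0, 1, 1, 0]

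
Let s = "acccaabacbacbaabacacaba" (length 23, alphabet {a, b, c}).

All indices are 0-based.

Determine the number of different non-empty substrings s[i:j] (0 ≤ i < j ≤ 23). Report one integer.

227

sorted suffixes:
  #0 SA[0]=22  'a'
  #1 SA[1]=13  'aabacacaba'
  #2 SA[2]=4  'aabacbacbaabacacaba'
  #3 SA[3]=20  'aba'
  #4 SA[4]=14  'abacacaba'
  #5 SA[5]=5  'abacbacbaabacacaba'
  #6 SA[6]=18  'acaba'
  #7 SA[7]=16  'acacaba'
  #8 SA[8]=10  'acbaabacacaba'
  #9 SA[9]=7  'acbacbaabacacaba'
  #10 SA[10]=0  'acccaabacbacbaabacacaba'
  #11 SA[11]=21  'ba'
  #12 SA[12]=12  'baabacacaba'
  #13 SA[13]=15  'bacacaba'
  #14 SA[14]=9  'bacbaabacacaba'
  #15 SA[15]=6  'bacbacbaabacacaba'
  #16 SA[16]=3  'caabacbacbaabacacaba'
  #17 SA[17]=19  'caba'
  #18 SA[18]=17  'cacaba'
  #19 SA[19]=11  'cbaabacacaba'
  #20 SA[20]=8  'cbacbaabacacaba'
  #21 SA[21]=2  'ccaabacbacbaabacacaba'
  #22 SA[22]=1  'cccaabacbacbaabacacaba'

SA = [22, 13, 4, 20, 14, 5, 18, 16, 10, 7, 0, 21, 12, 15, 9, 6, 3, 19, 17, 11, 8, 2, 1]
rank  pair      lcp
   1  s[22:],s[13:]  1  'a'
   2  s[13:],s[4:]  5  'aabac'
   3  s[4:],s[20:]  1  'a'
   4  s[20:],s[14:]  3  'aba'
   5  s[14:],s[5:]  4  'abac'
   6  s[5:],s[18:]  1  'a'
   7  s[18:],s[16:]  3  'aca'
   8  s[16:],s[10:]  2  'ac'
   9  s[10:],s[7:]  4  'acba'
  10  s[7:],s[0:]  2  'ac'
  11  s[0:],s[21:]  0  ''
  12  s[21:],s[12:]  2  'ba'
  13  s[12:],s[15:]  2  'ba'
  14  s[15:],s[9:]  3  'bac'
  15  s[9:],s[6:]  5  'bacba'
  16  s[6:],s[3:]  0  ''
  17  s[3:],s[19:]  2  'ca'
  18  s[19:],s[17:]  2  'ca'
  19  s[17:],s[11:]  1  'c'
  20  s[11:],s[8:]  3  'cba'
  21  s[8:],s[2:]  1  'c'
  22  s[2:],s[1:]  2  'cc'

n(n+1)/2 = 23·24/2 = 276
Σ LCP = 0 + 1 + 5 + 1 + 3 + 4 + 1 + 3 + 2 + 4 + 2 + 0 + 2 + 2 + 3 + 5 + 0 + 2 + 2 + 1 + 3 + 1 + 2 = 49
distinct = 276 − 49 = 227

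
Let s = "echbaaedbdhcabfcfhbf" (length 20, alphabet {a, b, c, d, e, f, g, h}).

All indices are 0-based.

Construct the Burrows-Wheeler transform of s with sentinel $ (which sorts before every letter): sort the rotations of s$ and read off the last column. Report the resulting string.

rank  rotation               last
    0  $echbaaedbdhcabfcfhbf  f
    1  aaedbdhcabfcfhbf$echb  b
    2  abfcfhbf$echbaaedbdhc  c
    3  aedbdhcabfcfhbf$echba  a
    4  baaedbdhcabfcfhbf$ech  h
    5  bdhcabfcfhbf$echbaaed  d
    6  bf$echbaaedbdhcabfcfh  h
    7  bfcfhbf$echbaaedbdhca  a
    8  cabfcfhbf$echbaaedbdh  h
    9  cfhbf$echbaaedbdhcabf  f
   10  chbaaedbdhcabfcfhbf$e  e
   11  dbdhcabfcfhbf$echbaae  e
   12  dhcabfcfhbf$echbaaedb  b
   13  echbaaedbdhcabfcfhbf$  $
   14  edbdhcabfcfhbf$echbaa  a
   15  f$echbaaedbdhcabfcfhb  b
   16  fcfhbf$echbaaedbdhcab  b
   17  fhbf$echbaaedbdhcabfc  c
   18  hbaaedbdhcabfcfhbf$ec  c
   19  hbf$echbaaedbdhcabfcf  f
   20  hcabfcfhbf$echbaaedbd  d

fbcahdhahfeeb$abbccfd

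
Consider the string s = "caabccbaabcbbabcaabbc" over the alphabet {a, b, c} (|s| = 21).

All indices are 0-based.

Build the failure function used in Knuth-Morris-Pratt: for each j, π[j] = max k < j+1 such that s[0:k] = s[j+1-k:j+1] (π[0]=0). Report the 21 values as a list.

[0, 0, 0, 0, 1, 1, 0, 0, 0, 0, 1, 0, 0, 0, 0, 1, 2, 3, 4, 0, 1]

π[0] = 0
j=1 s[j]='a': π[1]=0 (border '')
j=2 s[j]='a': π[2]=0 (border '')
j=3 s[j]='b': π[3]=0 (border '')
j=4 s[j]='c': π[4]=1 (border 'c')
j=5 s[j]='c': k: 1→0; π[5]=1 (border 'c')
j=6 s[j]='b': k: 1→0; π[6]=0 (border '')
j=7 s[j]='a': π[7]=0 (border '')
j=8 s[j]='a': π[8]=0 (border '')
j=9 s[j]='b': π[9]=0 (border '')
j=10 s[j]='c': π[10]=1 (border 'c')
j=11 s[j]='b': k: 1→0; π[11]=0 (border '')
j=12 s[j]='b': π[12]=0 (border '')
j=13 s[j]='a': π[13]=0 (border '')
j=14 s[j]='b': π[14]=0 (border '')
j=15 s[j]='c': π[15]=1 (border 'c')
j=16 s[j]='a': π[16]=2 (border 'ca')
j=17 s[j]='a': π[17]=3 (border 'caa')
j=18 s[j]='b': π[18]=4 (border 'caab')
j=19 s[j]='b': k: 4→0; π[19]=0 (border '')
j=20 s[j]='c': π[20]=1 (border 'c')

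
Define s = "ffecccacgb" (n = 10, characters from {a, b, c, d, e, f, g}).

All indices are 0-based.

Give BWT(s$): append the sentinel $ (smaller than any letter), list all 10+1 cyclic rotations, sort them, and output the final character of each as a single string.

bcgcceaff$c

rank  rotation     last
    0  $ffecccacgb  b
    1  acgb$ffeccc  c
    2  b$ffecccacg  g
    3  cacgb$ffecc  c
    4  ccacgb$ffec  c
    5  cccacgb$ffe  e
    6  cgb$ffeccca  a
    7  ecccacgb$ff  f
    8  fecccacgb$f  f
    9  ffecccacgb$  $
   10  gb$ffecccac  c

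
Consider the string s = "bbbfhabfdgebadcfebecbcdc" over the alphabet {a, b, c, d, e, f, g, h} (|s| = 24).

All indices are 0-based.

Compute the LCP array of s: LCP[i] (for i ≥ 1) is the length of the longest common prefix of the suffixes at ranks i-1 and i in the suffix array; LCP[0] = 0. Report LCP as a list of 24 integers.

[0, 1, 0, 1, 2, 1, 1, 1, 2, 0, 1, 1, 1, 0, 2, 1, 0, 2, 1, 0, 1, 1, 0, 0]

rank | idx | suffix
   0 |   5 | abfdgebadcfebecbcdc
   1 |  12 | adcfebecbcdc
   2 |  11 | badcfebecbcdc
   3 |   0 | bbbfhabfdgebadcfebecbcdc
   4 |   1 | bbfhabfdgebadcfebecbcdc
   5 |  20 | bcdc
   6 |  17 | becbcdc
   7 |   6 | bfdgebadcfebecbcdc
   8 |   2 | bfhabfdgebadcfebecbcdc
   9 |  23 | c
  10 |  19 | cbcdc
  11 |  21 | cdc
  12 |  14 | cfebecbcdc
  13 |  22 | dc
  14 |  13 | dcfebecbcdc
  15 |   8 | dgebadcfebecbcdc
  16 |  10 | ebadcfebecbcdc
  17 |  16 | ebecbcdc
  18 |  18 | ecbcdc
  19 |   7 | fdgebadcfebecbcdc
  20 |  15 | febecbcdc
  21 |   3 | fhabfdgebadcfebecbcdc
  22 |   9 | gebadcfebecbcdc
  23 |   4 | habfdgebadcfebecbcdc

SA = [5, 12, 11, 0, 1, 20, 17, 6, 2, 23, 19, 21, 14, 22, 13, 8, 10, 16, 18, 7, 15, 3, 9, 4]
rank  pair      lcp
   1  s[5:],s[12:]  1  'a'
   2  s[12:],s[11:]  0  ''
   3  s[11:],s[0:]  1  'b'
   4  s[0:],s[1:]  2  'bb'
   5  s[1:],s[20:]  1  'b'
   6  s[20:],s[17:]  1  'b'
   7  s[17:],s[6:]  1  'b'
   8  s[6:],s[2:]  2  'bf'
   9  s[2:],s[23:]  0  ''
  10  s[23:],s[19:]  1  'c'
  11  s[19:],s[21:]  1  'c'
  12  s[21:],s[14:]  1  'c'
  13  s[14:],s[22:]  0  ''
  14  s[22:],s[13:]  2  'dc'
  15  s[13:],s[8:]  1  'd'
  16  s[8:],s[10:]  0  ''
  17  s[10:],s[16:]  2  'eb'
  18  s[16:],s[18:]  1  'e'
  19  s[18:],s[7:]  0  ''
  20  s[7:],s[15:]  1  'f'
  21  s[15:],s[3:]  1  'f'
  22  s[3:],s[9:]  0  ''
  23  s[9:],s[4:]  0  ''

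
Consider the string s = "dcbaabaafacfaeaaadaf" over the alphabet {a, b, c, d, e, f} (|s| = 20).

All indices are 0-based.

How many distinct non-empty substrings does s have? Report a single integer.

189

rank→(start, suffix):
  0 → (14, 'aaadaf')
  1 → (3, 'aabaafacfaeaaadaf')
  2 → (15, 'aadaf')
  3 → (6, 'aafacfaeaaadaf')
  4 → (4, 'abaafacfaeaaadaf')
  5 → (9, 'acfaeaaadaf')
  6 → (16, 'adaf')
  7 → (12, 'aeaaadaf')
  8 → (18, 'af')
  9 → (7, 'afacfaeaaadaf')
  10 → (2, 'baabaafacfaeaaadaf')
  11 → (5, 'baafacfaeaaadaf')
  12 → (1, 'cbaabaafacfaeaaadaf')
  13 → (10, 'cfaeaaadaf')
  14 → (17, 'daf')
  15 → (0, 'dcbaabaafacfaeaaadaf')
  16 → (13, 'eaaadaf')
  17 → (19, 'f')
  18 → (8, 'facfaeaaadaf')
  19 → (11, 'faeaaadaf')

SA = [14, 3, 15, 6, 4, 9, 16, 12, 18, 7, 2, 5, 1, 10, 17, 0, 13, 19, 8, 11]
i: (SA[i-1],SA[i]) lcp shared
  1: (14,3) 2 'aa'
  2: (3,15) 2 'aa'
  3: (15,6) 2 'aa'
  4: (6,4) 1 'a'
  5: (4,9) 1 'a'
  6: (9,16) 1 'a'
  7: (16,12) 1 'a'
  8: (12,18) 1 'a'
  9: (18,7) 2 'af'
  10: (7,2) 0 ''
  11: (2,5) 3 'baa'
  12: (5,1) 0 ''
  13: (1,10) 1 'c'
  14: (10,17) 0 ''
  15: (17,0) 1 'd'
  16: (0,13) 0 ''
  17: (13,19) 0 ''
  18: (19,8) 1 'f'
  19: (8,11) 2 'fa'

n(n+1)/2 = 20·21/2 = 210
Σ LCP = 0 + 2 + 2 + 2 + 1 + 1 + 1 + 1 + 1 + 2 + 0 + 3 + 0 + 1 + 0 + 1 + 0 + 0 + 1 + 2 = 21
distinct = 210 − 21 = 189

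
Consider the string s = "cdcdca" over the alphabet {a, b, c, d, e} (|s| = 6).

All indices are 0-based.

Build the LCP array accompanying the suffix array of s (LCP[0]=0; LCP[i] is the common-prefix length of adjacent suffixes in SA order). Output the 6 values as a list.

sorted suffixes:
  #0 SA[0]=5  'a'
  #1 SA[1]=4  'ca'
  #2 SA[2]=2  'cdca'
  #3 SA[3]=0  'cdcdca'
  #4 SA[4]=3  'dca'
  #5 SA[5]=1  'dcdca'

SA = [5, 4, 2, 0, 3, 1]
[i] adj suffixes → lcp
  [1] 5/4 → 0 ('')
  [2] 4/2 → 1 ('c')
  [3] 2/0 → 3 ('cdc')
  [4] 0/3 → 0 ('')
  [5] 3/1 → 2 ('dc')

[0, 0, 1, 3, 0, 2]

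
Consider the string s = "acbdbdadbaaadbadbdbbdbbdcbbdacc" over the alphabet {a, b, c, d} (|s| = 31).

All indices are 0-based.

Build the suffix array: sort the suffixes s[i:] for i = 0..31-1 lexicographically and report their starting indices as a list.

[9, 10, 0, 28, 6, 11, 14, 8, 13, 25, 18, 21, 26, 4, 16, 19, 2, 22, 30, 24, 1, 29, 27, 5, 7, 12, 17, 20, 3, 15, 23]

rank→(start, suffix):
  0 → (9, 'aaadbadbdbbdbbdcbbdacc')
  1 → (10, 'aadbadbdbbdbbdcbbdacc')
  2 → (0, 'acbdbdadbaaadbadbdbbdbbdcbbdacc')
  3 → (28, 'acc')
  4 → (6, 'adbaaadbadbdbbdbbdcbbdacc')
  5 → (11, 'adbadbdbbdbbdcbbdacc')
  6 → (14, 'adbdbbdbbdcbbdacc')
  7 → (8, 'baaadbadbdbbdbbdcbbdacc')
  8 → (13, 'badbdbbdbbdcbbdacc')
  9 → (25, 'bbdacc')
  10 → (18, 'bbdbbdcbbdacc')
  11 → (21, 'bbdcbbdacc')
  12 → (26, 'bdacc')
  13 → (4, 'bdadbaaadbadbdbbdbbdcbbdacc')
  14 → (16, 'bdbbdbbdcbbdacc')
  15 → (19, 'bdbbdcbbdacc')
  16 → (2, 'bdbdadbaaadbadbdbbdbbdcbbdacc')
  17 → (22, 'bdcbbdacc')
  18 → (30, 'c')
  19 → (24, 'cbbdacc')
  20 → (1, 'cbdbdadbaaadbadbdbbdbbdcbbdacc')
  21 → (29, 'cc')
  22 → (27, 'dacc')
  23 → (5, 'dadbaaadbadbdbbdbbdcbbdacc')
  24 → (7, 'dbaaadbadbdbbdbbdcbbdacc')
  25 → (12, 'dbadbdbbdbbdcbbdacc')
  26 → (17, 'dbbdbbdcbbdacc')
  27 → (20, 'dbbdcbbdacc')
  28 → (3, 'dbdadbaaadbadbdbbdbbdcbbdacc')
  29 → (15, 'dbdbbdbbdcbbdacc')
  30 → (23, 'dcbbdacc')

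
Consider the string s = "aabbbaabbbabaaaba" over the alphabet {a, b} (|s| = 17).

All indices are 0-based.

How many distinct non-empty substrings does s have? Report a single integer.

113

sorted suffixes:
  #0 SA[0]=16  'a'
  #1 SA[1]=12  'aaaba'
  #2 SA[2]=13  'aaba'
  #3 SA[3]=0  'aabbbaabbbabaaaba'
  #4 SA[4]=5  'aabbbabaaaba'
  #5 SA[5]=14  'aba'
  #6 SA[6]=10  'abaaaba'
  #7 SA[7]=1  'abbbaabbbabaaaba'
  #8 SA[8]=6  'abbbabaaaba'
  #9 SA[9]=15  'ba'
  #10 SA[10]=11  'baaaba'
  #11 SA[11]=4  'baabbbabaaaba'
  #12 SA[12]=9  'babaaaba'
  #13 SA[13]=3  'bbaabbbabaaaba'
  #14 SA[14]=8  'bbabaaaba'
  #15 SA[15]=2  'bbbaabbbabaaaba'
  #16 SA[16]=7  'bbbabaaaba'

SA = [16, 12, 13, 0, 5, 14, 10, 1, 6, 15, 11, 4, 9, 3, 8, 2, 7]
[i] adj suffixes → lcp
  [1] 16/12 → 1 ('a')
  [2] 12/13 → 2 ('aa')
  [3] 13/0 → 3 ('aab')
  [4] 0/5 → 6 ('aabbba')
  [5] 5/14 → 1 ('a')
  [6] 14/10 → 3 ('aba')
  [7] 10/1 → 2 ('ab')
  [8] 1/6 → 5 ('abbba')
  [9] 6/15 → 0 ('')
  [10] 15/11 → 2 ('ba')
  [11] 11/4 → 3 ('baa')
  [12] 4/9 → 2 ('ba')
  [13] 9/3 → 1 ('b')
  [14] 3/8 → 3 ('bba')
  [15] 8/2 → 2 ('bb')
  [16] 2/7 → 4 ('bbba')

n(n+1)/2 = 17·18/2 = 153
Σ LCP = 0 + 1 + 2 + 3 + 6 + 1 + 3 + 2 + 5 + 0 + 2 + 3 + 2 + 1 + 3 + 2 + 4 = 40
distinct = 153 − 40 = 113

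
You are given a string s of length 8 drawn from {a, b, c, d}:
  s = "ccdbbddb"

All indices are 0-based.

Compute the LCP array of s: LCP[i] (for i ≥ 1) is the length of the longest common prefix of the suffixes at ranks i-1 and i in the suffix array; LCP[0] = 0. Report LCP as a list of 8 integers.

[0, 1, 1, 0, 1, 0, 2, 1]

rank | idx | suffix
   0 |   7 | b
   1 |   3 | bbddb
   2 |   4 | bddb
   3 |   0 | ccdbbddb
   4 |   1 | cdbbddb
   5 |   6 | db
   6 |   2 | dbbddb
   7 |   5 | ddb

SA = [7, 3, 4, 0, 1, 6, 2, 5]
rank  pair      lcp
   1  s[7:],s[3:]  1  'b'
   2  s[3:],s[4:]  1  'b'
   3  s[4:],s[0:]  0  ''
   4  s[0:],s[1:]  1  'c'
   5  s[1:],s[6:]  0  ''
   6  s[6:],s[2:]  2  'db'
   7  s[2:],s[5:]  1  'd'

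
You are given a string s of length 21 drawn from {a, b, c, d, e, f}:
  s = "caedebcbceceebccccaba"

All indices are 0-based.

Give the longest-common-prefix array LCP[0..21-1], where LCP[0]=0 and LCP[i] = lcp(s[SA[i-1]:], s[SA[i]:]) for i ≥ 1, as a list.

[0, 1, 1, 0, 1, 2, 2, 0, 2, 1, 1, 2, 3, 1, 2, 0, 0, 3, 1, 1, 1]

rank | idx | suffix
   0 |  20 | a
   1 |  18 | aba
   2 |   1 | aedebcbceceebccccaba
   3 |  19 | ba
   4 |   5 | bcbceceebccccaba
   5 |  13 | bccccaba
   6 |   7 | bceceebccccaba
   7 |  17 | caba
   8 |   0 | caedebcbceceebccccaba
   9 |   6 | cbceceebccccaba
  10 |  16 | ccaba
  11 |  15 | cccaba
  12 |  14 | ccccaba
  13 |   8 | ceceebccccaba
  14 |  10 | ceebccccaba
  15 |   3 | debcbceceebccccaba
  16 |   4 | ebcbceceebccccaba
  17 |  12 | ebccccaba
  18 |   9 | eceebccccaba
  19 |   2 | edebcbceceebccccaba
  20 |  11 | eebccccaba

SA = [20, 18, 1, 19, 5, 13, 7, 17, 0, 6, 16, 15, 14, 8, 10, 3, 4, 12, 9, 2, 11]
i: (SA[i-1],SA[i]) lcp shared
  1: (20,18) 1 'a'
  2: (18,1) 1 'a'
  3: (1,19) 0 ''
  4: (19,5) 1 'b'
  5: (5,13) 2 'bc'
  6: (13,7) 2 'bc'
  7: (7,17) 0 ''
  8: (17,0) 2 'ca'
  9: (0,6) 1 'c'
  10: (6,16) 1 'c'
  11: (16,15) 2 'cc'
  12: (15,14) 3 'ccc'
  13: (14,8) 1 'c'
  14: (8,10) 2 'ce'
  15: (10,3) 0 ''
  16: (3,4) 0 ''
  17: (4,12) 3 'ebc'
  18: (12,9) 1 'e'
  19: (9,2) 1 'e'
  20: (2,11) 1 'e'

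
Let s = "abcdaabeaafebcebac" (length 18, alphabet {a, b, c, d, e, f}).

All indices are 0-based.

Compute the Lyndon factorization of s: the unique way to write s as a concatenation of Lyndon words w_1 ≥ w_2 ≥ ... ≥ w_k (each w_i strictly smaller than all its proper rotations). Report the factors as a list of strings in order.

["abcd", "aabeaafebcebac"]

emit factor 1: 'abcd' (i=0, period=4)
emit factor 2: 'aabeaafebcebac' (i=4, period=14)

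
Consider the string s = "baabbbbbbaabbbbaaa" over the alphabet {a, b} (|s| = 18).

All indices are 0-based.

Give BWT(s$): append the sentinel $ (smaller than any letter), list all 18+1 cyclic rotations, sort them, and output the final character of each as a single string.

rank  rotation             last
    0  $baabbbbbbaabbbbaaa  a
    1  a$baabbbbbbaabbbbaa  a
    2  aa$baabbbbbbaabbbba  a
    3  aaa$baabbbbbbaabbbb  b
    4  aabbbbaaa$baabbbbbb  b
    5  aabbbbbbaabbbbaaa$b  b
    6  abbbbaaa$baabbbbbba  a
    7  abbbbbbaabbbbaaa$ba  a
    8  baaa$baabbbbbbaabbb  b
    9  baabbbbaaa$baabbbbb  b
   10  baabbbbbbaabbbbaaa$  $
   11  bbaaa$baabbbbbbaabb  b
   12  bbaabbbbaaa$baabbbb  b
   13  bbbaaa$baabbbbbbaab  b
   14  bbbaabbbbaaa$baabbb  b
   15  bbbbaaa$baabbbbbbaa  a
   16  bbbbaabbbbaaa$baabb  b
   17  bbbbbaabbbbaaa$baab  b
   18  bbbbbbaabbbbaaa$baa  a

aaabbbaabb$bbbbabba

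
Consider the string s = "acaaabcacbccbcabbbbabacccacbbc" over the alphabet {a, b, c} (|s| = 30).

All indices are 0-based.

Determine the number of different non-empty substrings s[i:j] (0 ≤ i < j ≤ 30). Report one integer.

rank | idx | suffix
   0 |   2 | aaabcacbccbcabbbbabacccacbbc
   1 |   3 | aabcacbccbcabbbbabacccacbbc
   2 |  19 | abacccacbbc
   3 |  14 | abbbbabacccacbbc
   4 |   4 | abcacbccbcabbbbabacccacbbc
   5 |   0 | acaaabcacbccbcabbbbabacccacbbc
   6 |  25 | acbbc
   7 |   7 | acbccbcabbbbabacccacbbc
   8 |  21 | acccacbbc
   9 |  18 | babacccacbbc
  10 |  20 | bacccacbbc
  11 |  17 | bbabacccacbbc
  12 |  16 | bbbabacccacbbc
  13 |  15 | bbbbabacccacbbc
  14 |  27 | bbc
  15 |  28 | bc
  16 |  12 | bcabbbbabacccacbbc
  17 |   5 | bcacbccbcabbbbabacccacbbc
  18 |   9 | bccbcabbbbabacccacbbc
  19 |  29 | c
  20 |   1 | caaabcacbccbcabbbbabacccacbbc
  21 |  13 | cabbbbabacccacbbc
  22 |  24 | cacbbc
  23 |   6 | cacbccbcabbbbabacccacbbc
  24 |  26 | cbbc
  25 |  11 | cbcabbbbabacccacbbc
  26 |   8 | cbccbcabbbbabacccacbbc
  27 |  23 | ccacbbc
  28 |  10 | ccbcabbbbabacccacbbc
  29 |  22 | cccacbbc

SA = [2, 3, 19, 14, 4, 0, 25, 7, 21, 18, 20, 17, 16, 15, 27, 28, 12, 5, 9, 29, 1, 13, 24, 6, 26, 11, 8, 23, 10, 22]
rank  pair      lcp
   1  s[2:],s[3:]  2  'aa'
   2  s[3:],s[19:]  1  'a'
   3  s[19:],s[14:]  2  'ab'
   4  s[14:],s[4:]  2  'ab'
   5  s[4:],s[0:]  1  'a'
   6  s[0:],s[25:]  2  'ac'
   7  s[25:],s[7:]  3  'acb'
   8  s[7:],s[21:]  2  'ac'
   9  s[21:],s[18:]  0  ''
  10  s[18:],s[20:]  2  'ba'
  11  s[20:],s[17:]  1  'b'
  12  s[17:],s[16:]  2  'bb'
  13  s[16:],s[15:]  3  'bbb'
  14  s[15:],s[27:]  2  'bb'
  15  s[27:],s[28:]  1  'b'
  16  s[28:],s[12:]  2  'bc'
  17  s[12:],s[5:]  3  'bca'
  18  s[5:],s[9:]  2  'bc'
  19  s[9:],s[29:]  0  ''
  20  s[29:],s[1:]  1  'c'
  21  s[1:],s[13:]  2  'ca'
  22  s[13:],s[24:]  2  'ca'
  23  s[24:],s[6:]  4  'cacb'
  24  s[6:],s[26:]  1  'c'
  25  s[26:],s[11:]  2  'cb'
  26  s[11:],s[8:]  3  'cbc'
  27  s[8:],s[23:]  1  'c'
  28  s[23:],s[10:]  2  'cc'
  29  s[10:],s[22:]  2  'cc'

n(n+1)/2 = 30·31/2 = 465
Σ LCP = 0 + 2 + 1 + 2 + 2 + 1 + 2 + 3 + 2 + 0 + 2 + 1 + 2 + 3 + 2 + 1 + 2 + 3 + 2 + 0 + 1 + 2 + 2 + 4 + 1 + 2 + 3 + 1 + 2 + 2 = 53
distinct = 465 − 53 = 412

412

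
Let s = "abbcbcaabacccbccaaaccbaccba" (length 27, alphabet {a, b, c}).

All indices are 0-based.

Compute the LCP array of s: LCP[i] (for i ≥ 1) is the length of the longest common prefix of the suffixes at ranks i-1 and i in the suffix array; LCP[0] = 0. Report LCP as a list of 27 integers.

[0, 1, 2, 2, 1, 2, 1, 5, 3, 0, 2, 4, 1, 1, 2, 2, 0, 3, 1, 3, 2, 3, 1, 2, 4, 3, 2]

rank→(start, suffix):
  0 → (26, 'a')
  1 → (16, 'aaaccbaccba')
  2 → (6, 'aabacccbccaaaccbaccba')
  3 → (17, 'aaccbaccba')
  4 → (7, 'abacccbccaaaccbaccba')
  5 → (0, 'abbcbcaabacccbccaaaccbaccba')
  6 → (22, 'accba')
  7 → (18, 'accbaccba')
  8 → (9, 'acccbccaaaccbaccba')
  9 → (25, 'ba')
  10 → (21, 'baccba')
  11 → (8, 'bacccbccaaaccbaccba')
  12 → (1, 'bbcbcaabacccbccaaaccbaccba')
  13 → (4, 'bcaabacccbccaaaccbaccba')
  14 → (2, 'bcbcaabacccbccaaaccbaccba')
  15 → (13, 'bccaaaccbaccba')
  16 → (15, 'caaaccbaccba')
  17 → (5, 'caabacccbccaaaccbaccba')
  18 → (24, 'cba')
  19 → (20, 'cbaccba')
  20 → (3, 'cbcaabacccbccaaaccbaccba')
  21 → (12, 'cbccaaaccbaccba')
  22 → (14, 'ccaaaccbaccba')
  23 → (23, 'ccba')
  24 → (19, 'ccbaccba')
  25 → (11, 'ccbccaaaccbaccba')
  26 → (10, 'cccbccaaaccbaccba')

SA = [26, 16, 6, 17, 7, 0, 22, 18, 9, 25, 21, 8, 1, 4, 2, 13, 15, 5, 24, 20, 3, 12, 14, 23, 19, 11, 10]
[i] adj suffixes → lcp
  [1] 26/16 → 1 ('a')
  [2] 16/6 → 2 ('aa')
  [3] 6/17 → 2 ('aa')
  [4] 17/7 → 1 ('a')
  [5] 7/0 → 2 ('ab')
  [6] 0/22 → 1 ('a')
  [7] 22/18 → 5 ('accba')
  [8] 18/9 → 3 ('acc')
  [9] 9/25 → 0 ('')
  [10] 25/21 → 2 ('ba')
  [11] 21/8 → 4 ('bacc')
  [12] 8/1 → 1 ('b')
  [13] 1/4 → 1 ('b')
  [14] 4/2 → 2 ('bc')
  [15] 2/13 → 2 ('bc')
  [16] 13/15 → 0 ('')
  [17] 15/5 → 3 ('caa')
  [18] 5/24 → 1 ('c')
  [19] 24/20 → 3 ('cba')
  [20] 20/3 → 2 ('cb')
  [21] 3/12 → 3 ('cbc')
  [22] 12/14 → 1 ('c')
  [23] 14/23 → 2 ('cc')
  [24] 23/19 → 4 ('ccba')
  [25] 19/11 → 3 ('ccb')
  [26] 11/10 → 2 ('cc')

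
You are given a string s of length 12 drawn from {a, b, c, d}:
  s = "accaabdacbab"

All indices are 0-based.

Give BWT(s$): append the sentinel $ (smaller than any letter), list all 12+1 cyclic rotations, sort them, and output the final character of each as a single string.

rank  rotation       last
    0  $accaabdacbab  b
    1  aabdacbab$acc  c
    2  ab$accaabdacb  b
    3  abdacbab$acca  a
    4  acbab$accaabd  d
    5  accaabdacbab$  $
    6  b$accaabdacba  a
    7  bab$accaabdac  c
    8  bdacbab$accaa  a
    9  caabdacbab$ac  c
   10  cbab$accaabda  a
   11  ccaabdacbab$a  a
   12  dacbab$accaab  b

bcbad$acacaab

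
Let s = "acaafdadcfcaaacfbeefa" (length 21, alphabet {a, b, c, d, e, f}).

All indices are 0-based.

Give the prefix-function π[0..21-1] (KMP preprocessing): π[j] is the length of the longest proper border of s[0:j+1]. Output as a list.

π[0] = 0
j=1 s[j]='c': π[1]=0 (border '')
j=2 s[j]='a': π[2]=1 (border 'a')
j=3 s[j]='a': k: 1→0; π[3]=1 (border 'a')
j=4 s[j]='f': k: 1→0; π[4]=0 (border '')
j=5 s[j]='d': π[5]=0 (border '')
j=6 s[j]='a': π[6]=1 (border 'a')
j=7 s[j]='d': k: 1→0; π[7]=0 (border '')
j=8 s[j]='c': π[8]=0 (border '')
j=9 s[j]='f': π[9]=0 (border '')
j=10 s[j]='c': π[10]=0 (border '')
j=11 s[j]='a': π[11]=1 (border 'a')
j=12 s[j]='a': k: 1→0; π[12]=1 (border 'a')
j=13 s[j]='a': k: 1→0; π[13]=1 (border 'a')
j=14 s[j]='c': π[14]=2 (border 'ac')
j=15 s[j]='f': k: 2→0; π[15]=0 (border '')
j=16 s[j]='b': π[16]=0 (border '')
j=17 s[j]='e': π[17]=0 (border '')
j=18 s[j]='e': π[18]=0 (border '')
j=19 s[j]='f': π[19]=0 (border '')
j=20 s[j]='a': π[20]=1 (border 'a')

[0, 0, 1, 1, 0, 0, 1, 0, 0, 0, 0, 1, 1, 1, 2, 0, 0, 0, 0, 0, 1]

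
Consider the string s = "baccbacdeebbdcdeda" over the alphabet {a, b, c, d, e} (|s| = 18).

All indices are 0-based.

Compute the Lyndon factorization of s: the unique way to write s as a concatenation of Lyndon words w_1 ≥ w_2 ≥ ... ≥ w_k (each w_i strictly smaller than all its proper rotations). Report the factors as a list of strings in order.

["b", "accbacdeebbdcded", "a"]

emit factor 1: 'b' (i=0, period=1)
emit factor 2: 'accbacdeebbdcded' (i=1, period=16)
emit factor 3: 'a' (i=17, period=1)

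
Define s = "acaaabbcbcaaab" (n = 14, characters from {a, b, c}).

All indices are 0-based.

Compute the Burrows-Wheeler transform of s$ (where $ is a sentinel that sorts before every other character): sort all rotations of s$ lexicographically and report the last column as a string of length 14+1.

bccaaaa$aacbbab

rank  rotation         last
    0  $acaaabbcbcaaab  b
    1  aaab$acaaabbcbc  c
    2  aaabbcbcaaab$ac  c
    3  aab$acaaabbcbca  a
    4  aabbcbcaaab$aca  a
    5  ab$acaaabbcbcaa  a
    6  abbcbcaaab$acaa  a
    7  acaaabbcbcaaab$  $
    8  b$acaaabbcbcaaa  a
    9  bbcbcaaab$acaaa  a
   10  bcaaab$acaaabbc  c
   11  bcbcaaab$acaaab  b
   12  caaab$acaaabbcb  b
   13  caaabbcbcaaab$a  a
   14  cbcaaab$acaaabb  b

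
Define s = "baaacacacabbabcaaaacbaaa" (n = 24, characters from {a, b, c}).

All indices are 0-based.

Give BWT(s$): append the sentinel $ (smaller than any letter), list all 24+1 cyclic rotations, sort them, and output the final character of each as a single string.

aaabcbaaacbccaac$baabaaaa

rank  rotation                   last
    0  $baaacacacabbabcaaaacbaaa  a
    1  a$baaacacacabbabcaaaacbaa  a
    2  aa$baaacacacabbabcaaaacba  a
    3  aaa$baaacacacabbabcaaaacb  b
    4  aaaacbaaa$baaacacacabbabc  c
    5  aaacacacabbabcaaaacbaaa$b  b
    6  aaacbaaa$baaacacacabbabca  a
    7  aacacacabbabcaaaacbaaa$ba  a
    8  aacbaaa$baaacacacabbabcaa  a
    9  abbabcaaaacbaaa$baaacacac  c
   10  abcaaaacbaaa$baaacacacabb  b
   11  acabbabcaaaacbaaa$baaacac  c
   12  acacabbabcaaaacbaaa$baaac  c
   13  acacacabbabcaaaacbaaa$baa  a
   14  acbaaa$baaacacacabbabcaaa  a
   15  baaa$baaacacacabbabcaaaac  c
   16  baaacacacabbabcaaaacbaaa$  $
   17  babcaaaacbaaa$baaacacacab  b
   18  bbabcaaaacbaaa$baaacacaca  a
   19  bcaaaacbaaa$baaacacacabba  a
   20  caaaacbaaa$baaacacacabbab  b
   21  cabbabcaaaacbaaa$baaacaca  a
   22  cacabbabcaaaacbaaa$baaaca  a
   23  cacacabbabcaaaacbaaa$baaa  a
   24  cbaaa$baaacacacabbabcaaaa  a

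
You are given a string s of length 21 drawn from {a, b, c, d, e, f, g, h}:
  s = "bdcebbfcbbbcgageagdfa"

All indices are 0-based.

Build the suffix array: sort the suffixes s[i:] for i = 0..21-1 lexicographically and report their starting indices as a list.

[20, 16, 13, 8, 9, 4, 10, 0, 5, 7, 2, 11, 1, 18, 15, 3, 19, 6, 12, 17, 14]

sorted suffixes:
  #0 SA[0]=20  'a'
  #1 SA[1]=16  'agdfa'
  #2 SA[2]=13  'ageagdfa'
  #3 SA[3]=8  'bbbcgageagdfa'
  #4 SA[4]=9  'bbcgageagdfa'
  #5 SA[5]=4  'bbfcbbbcgageagdfa'
  #6 SA[6]=10  'bcgageagdfa'
  #7 SA[7]=0  'bdcebbfcbbbcgageagdfa'
  #8 SA[8]=5  'bfcbbbcgageagdfa'
  #9 SA[9]=7  'cbbbcgageagdfa'
  #10 SA[10]=2  'cebbfcbbbcgageagdfa'
  #11 SA[11]=11  'cgageagdfa'
  #12 SA[12]=1  'dcebbfcbbbcgageagdfa'
  #13 SA[13]=18  'dfa'
  #14 SA[14]=15  'eagdfa'
  #15 SA[15]=3  'ebbfcbbbcgageagdfa'
  #16 SA[16]=19  'fa'
  #17 SA[17]=6  'fcbbbcgageagdfa'
  #18 SA[18]=12  'gageagdfa'
  #19 SA[19]=17  'gdfa'
  #20 SA[20]=14  'geagdfa'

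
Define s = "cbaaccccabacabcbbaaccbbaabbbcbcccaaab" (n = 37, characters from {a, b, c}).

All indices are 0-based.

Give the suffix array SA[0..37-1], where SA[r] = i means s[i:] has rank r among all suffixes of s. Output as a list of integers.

[33, 34, 23, 17, 2, 35, 8, 24, 12, 10, 18, 3, 36, 22, 16, 1, 9, 21, 15, 25, 26, 13, 27, 29, 32, 7, 11, 0, 20, 14, 28, 31, 6, 19, 30, 5, 4]

rank→(start, suffix):
  0 → (33, 'aaab')
  1 → (34, 'aab')
  2 → (23, 'aabbbcbcccaaab')
  3 → (17, 'aaccbbaabbbcbcccaaab')
  4 → (2, 'aaccccabacabcbbaaccbbaabbbcbcccaaab')
  5 → (35, 'ab')
  6 → (8, 'abacabcbbaaccbbaabbbcbcccaaab')
  7 → (24, 'abbbcbcccaaab')
  8 → (12, 'abcbbaaccbbaabbbcbcccaaab')
  9 → (10, 'acabcbbaaccbbaabbbcbcccaaab')
  10 → (18, 'accbbaabbbcbcccaaab')
  11 → (3, 'accccabacabcbbaaccbbaabbbcbcccaaab')
  12 → (36, 'b')
  13 → (22, 'baabbbcbcccaaab')
  14 → (16, 'baaccbbaabbbcbcccaaab')
  15 → (1, 'baaccccabacabcbbaaccbbaabbbcbcccaaab')
  16 → (9, 'bacabcbbaaccbbaabbbcbcccaaab')
  17 → (21, 'bbaabbbcbcccaaab')
  18 → (15, 'bbaaccbbaabbbcbcccaaab')
  19 → (25, 'bbbcbcccaaab')
  20 → (26, 'bbcbcccaaab')
  21 → (13, 'bcbbaaccbbaabbbcbcccaaab')
  22 → (27, 'bcbcccaaab')
  23 → (29, 'bcccaaab')
  24 → (32, 'caaab')
  25 → (7, 'cabacabcbbaaccbbaabbbcbcccaaab')
  26 → (11, 'cabcbbaaccbbaabbbcbcccaaab')
  27 → (0, 'cbaaccccabacabcbbaaccbbaabbbcbcccaaab')
  28 → (20, 'cbbaabbbcbcccaaab')
  29 → (14, 'cbbaaccbbaabbbcbcccaaab')
  30 → (28, 'cbcccaaab')
  31 → (31, 'ccaaab')
  32 → (6, 'ccabacabcbbaaccbbaabbbcbcccaaab')
  33 → (19, 'ccbbaabbbcbcccaaab')
  34 → (30, 'cccaaab')
  35 → (5, 'cccabacabcbbaaccbbaabbbcbcccaaab')
  36 → (4, 'ccccabacabcbbaaccbbaabbbcbcccaaab')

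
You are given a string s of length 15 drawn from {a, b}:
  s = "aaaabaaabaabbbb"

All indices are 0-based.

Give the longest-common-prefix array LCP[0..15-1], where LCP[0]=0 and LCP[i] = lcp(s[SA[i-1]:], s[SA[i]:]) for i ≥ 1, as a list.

[0, 3, 6, 2, 5, 3, 1, 4, 2, 0, 1, 3, 1, 2, 3]

rank→(start, suffix):
  0 → (0, 'aaaabaaabaabbbb')
  1 → (1, 'aaabaaabaabbbb')
  2 → (5, 'aaabaabbbb')
  3 → (2, 'aabaaabaabbbb')
  4 → (6, 'aabaabbbb')
  5 → (9, 'aabbbb')
  6 → (3, 'abaaabaabbbb')
  7 → (7, 'abaabbbb')
  8 → (10, 'abbbb')
  9 → (14, 'b')
  10 → (4, 'baaabaabbbb')
  11 → (8, 'baabbbb')
  12 → (13, 'bb')
  13 → (12, 'bbb')
  14 → (11, 'bbbb')

SA = [0, 1, 5, 2, 6, 9, 3, 7, 10, 14, 4, 8, 13, 12, 11]
i: (SA[i-1],SA[i]) lcp shared
  1: (0,1) 3 'aaa'
  2: (1,5) 6 'aaabaa'
  3: (5,2) 2 'aa'
  4: (2,6) 5 'aabaa'
  5: (6,9) 3 'aab'
  6: (9,3) 1 'a'
  7: (3,7) 4 'abaa'
  8: (7,10) 2 'ab'
  9: (10,14) 0 ''
  10: (14,4) 1 'b'
  11: (4,8) 3 'baa'
  12: (8,13) 1 'b'
  13: (13,12) 2 'bb'
  14: (12,11) 3 'bbb'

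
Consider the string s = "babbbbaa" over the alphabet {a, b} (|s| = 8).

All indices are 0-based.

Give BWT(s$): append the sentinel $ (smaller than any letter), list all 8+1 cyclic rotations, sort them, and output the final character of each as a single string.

aabbb$bba

rank  rotation   last
    0  $babbbbaa  a
    1  a$babbbba  a
    2  aa$babbbb  b
    3  abbbbaa$b  b
    4  baa$babbb  b
    5  babbbbaa$  $
    6  bbaa$babb  b
    7  bbbaa$bab  b
    8  bbbbaa$ba  a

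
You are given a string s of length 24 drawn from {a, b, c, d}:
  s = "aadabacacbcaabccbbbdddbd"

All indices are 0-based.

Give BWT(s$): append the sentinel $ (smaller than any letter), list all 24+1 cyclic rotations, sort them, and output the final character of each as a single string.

rank  rotation                   last
    0  $aadabacacbcaabccbbbdddbd  d
    1  aabccbbbdddbd$aadabacacbc  c
    2  aadabacacbcaabccbbbdddbd$  $
    3  abacacbcaabccbbbdddbd$aad  d
    4  abccbbbdddbd$aadabacacbca  a
    5  acacbcaabccbbbdddbd$aadab  b
    6  acbcaabccbbbdddbd$aadabac  c
    7  adabacacbcaabccbbbdddbd$a  a
    8  bacacbcaabccbbbdddbd$aada  a
    9  bbbdddbd$aadabacacbcaabcc  c
   10  bbdddbd$aadabacacbcaabccb  b
   11  bcaabccbbbdddbd$aadabacac  c
   12  bccbbbdddbd$aadabacacbcaa  a
   13  bd$aadabacacbcaabccbbbddd  d
   14  bdddbd$aadabacacbcaabccbb  b
   15  caabccbbbdddbd$aadabacacb  b
   16  cacbcaabccbbbdddbd$aadaba  a
   17  cbbbdddbd$aadabacacbcaabc  c
   18  cbcaabccbbbdddbd$aadabaca  a
   19  ccbbbdddbd$aadabacacbcaab  b
   20  d$aadabacacbcaabccbbbdddb  b
   21  dabacacbcaabccbbbdddbd$aa  a
   22  dbd$aadabacacbcaabccbbbdd  d
   23  ddbd$aadabacacbcaabccbbbd  d
   24  dddbd$aadabacacbcaabccbbb  b

dc$dabcaacbcadbbacabbaddb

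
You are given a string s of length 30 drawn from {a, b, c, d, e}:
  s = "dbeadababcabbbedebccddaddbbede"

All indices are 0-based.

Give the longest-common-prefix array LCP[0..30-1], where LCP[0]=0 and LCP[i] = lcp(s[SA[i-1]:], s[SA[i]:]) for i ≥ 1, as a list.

[0, 2, 2, 1, 2, 0, 1, 2, 5, 1, 2, 1, 2, 4, 0, 1, 1, 0, 2, 1, 2, 1, 2, 1, 2, 0, 1, 1, 1, 3]

rank | idx | suffix
   0 |   5 | ababcabbbedebccddaddbbede
   1 |  10 | abbbedebccddaddbbede
   2 |   7 | abcabbbedebccddaddbbede
   3 |   3 | adababcabbbedebccddaddbbede
   4 |  22 | addbbede
   5 |   6 | babcabbbedebccddaddbbede
   6 |  11 | bbbedebccddaddbbede
   7 |  25 | bbede
   8 |  12 | bbedebccddaddbbede
   9 |   8 | bcabbbedebccddaddbbede
  10 |  17 | bccddaddbbede
  11 |   1 | beadababcabbbedebccddaddbbede
  12 |  26 | bede
  13 |  13 | bedebccddaddbbede
  14 |   9 | cabbbedebccddaddbbede
  15 |  18 | ccddaddbbede
  16 |  19 | cddaddbbede
  17 |   4 | dababcabbbedebccddaddbbede
  18 |  21 | daddbbede
  19 |  24 | dbbede
  20 |   0 | dbeadababcabbbedebccddaddbbede
  21 |  20 | ddaddbbede
  22 |  23 | ddbbede
  23 |  28 | de
  24 |  15 | debccddaddbbede
  25 |  29 | e
  26 |   2 | eadababcabbbedebccddaddbbede
  27 |  16 | ebccddaddbbede
  28 |  27 | ede
  29 |  14 | edebccddaddbbede

SA = [5, 10, 7, 3, 22, 6, 11, 25, 12, 8, 17, 1, 26, 13, 9, 18, 19, 4, 21, 24, 0, 20, 23, 28, 15, 29, 2, 16, 27, 14]
i: (SA[i-1],SA[i]) lcp shared
  1: (5,10) 2 'ab'
  2: (10,7) 2 'ab'
  3: (7,3) 1 'a'
  4: (3,22) 2 'ad'
  5: (22,6) 0 ''
  6: (6,11) 1 'b'
  7: (11,25) 2 'bb'
  8: (25,12) 5 'bbede'
  9: (12,8) 1 'b'
  10: (8,17) 2 'bc'
  11: (17,1) 1 'b'
  12: (1,26) 2 'be'
  13: (26,13) 4 'bede'
  14: (13,9) 0 ''
  15: (9,18) 1 'c'
  16: (18,19) 1 'c'
  17: (19,4) 0 ''
  18: (4,21) 2 'da'
  19: (21,24) 1 'd'
  20: (24,0) 2 'db'
  21: (0,20) 1 'd'
  22: (20,23) 2 'dd'
  23: (23,28) 1 'd'
  24: (28,15) 2 'de'
  25: (15,29) 0 ''
  26: (29,2) 1 'e'
  27: (2,16) 1 'e'
  28: (16,27) 1 'e'
  29: (27,14) 3 'ede'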